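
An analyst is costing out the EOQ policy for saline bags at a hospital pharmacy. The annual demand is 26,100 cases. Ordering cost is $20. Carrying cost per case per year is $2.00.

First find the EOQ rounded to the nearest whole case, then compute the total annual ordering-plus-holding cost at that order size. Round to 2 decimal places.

$1,444.99

EOQ = √(2DS/H) = √(2 × 26,100 × 20 / 2)
    = √(522,000.00) ≈ 722.50 → Q = 722 cases
Annual ordering cost = (D/Q)·S = (26,100/722) × 20 = $722.99
Annual holding cost  = (Q/2)·H = (722/2) × 2 = $722.00
Total = $722.99 + $722.00 = $1,444.99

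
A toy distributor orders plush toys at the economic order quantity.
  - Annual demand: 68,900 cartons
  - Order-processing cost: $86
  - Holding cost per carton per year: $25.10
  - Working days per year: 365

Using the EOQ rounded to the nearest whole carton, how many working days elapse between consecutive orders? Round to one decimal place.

3.6 days

2DS/H = 2·68,900·86/25.1 = 472,143.43
EOQ = √472,143.43 ≈ 687.13 → Q = 687 cartons
T = Q/D × 365 days = 687/68,900 × 365 = 3.639 days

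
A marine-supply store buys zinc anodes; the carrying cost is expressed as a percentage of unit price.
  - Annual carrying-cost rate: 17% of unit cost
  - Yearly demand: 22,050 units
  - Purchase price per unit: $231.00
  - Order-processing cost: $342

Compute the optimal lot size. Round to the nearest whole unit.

620 units

Holding cost per unit per year: H = 17% × $231 = $39.2700
Q* = √(2·D·S / H) = √(2·22,050·342 / 39.27) = √384,064.2 ≈ 619.73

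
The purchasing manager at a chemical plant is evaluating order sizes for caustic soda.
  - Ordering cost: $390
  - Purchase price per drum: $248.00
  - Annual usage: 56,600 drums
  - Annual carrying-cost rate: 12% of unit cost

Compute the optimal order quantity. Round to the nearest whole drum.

1,218 drums

Carrying cost H = $248 × 12% = $29.7600/drum/yr
2DS/H = 2·56,600·390/29.76 = 1,483,467.74
EOQ = √1,483,467.74 ≈ 1,217.98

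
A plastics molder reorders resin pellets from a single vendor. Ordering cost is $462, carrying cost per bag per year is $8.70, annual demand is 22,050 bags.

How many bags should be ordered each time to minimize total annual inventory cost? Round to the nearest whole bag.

EOQ = √(2DS/H) = √(2 × 22,050 × 462 / 8.7)
    = √(2,341,862.07) ≈ 1,530.31

1,530 bags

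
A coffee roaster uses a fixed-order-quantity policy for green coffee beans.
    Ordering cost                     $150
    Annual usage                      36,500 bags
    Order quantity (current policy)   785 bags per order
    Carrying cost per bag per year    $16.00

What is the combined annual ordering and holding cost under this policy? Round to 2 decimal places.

$13,254.52

Annual ordering cost = (D/Q)·S = (36,500/785) × 150 = $6,974.52
Annual holding cost  = (Q/2)·H = (785/2) × 16 = $6,280.00
Total = $6,974.52 + $6,280.00 = $13,254.52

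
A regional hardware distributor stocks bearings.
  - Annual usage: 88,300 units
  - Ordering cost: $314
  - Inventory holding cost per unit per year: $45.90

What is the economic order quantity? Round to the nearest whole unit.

1,099 units

EOQ = √(2DS/H) = √(2 × 88,300 × 314 / 45.9)
    = √(1,208,113.29) ≈ 1,099.14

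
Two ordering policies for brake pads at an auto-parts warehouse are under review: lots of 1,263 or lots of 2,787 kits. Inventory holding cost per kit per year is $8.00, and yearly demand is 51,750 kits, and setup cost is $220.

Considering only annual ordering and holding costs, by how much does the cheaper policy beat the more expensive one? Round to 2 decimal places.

$1,166.79

TC(Q) = (D/Q)S + (Q/2)H
TC(1,263) = (51,750/1,263)×220 + (1,263/2)×8 = $14,066.25
TC(2,787) = (51,750/2,787)×220 + (2,787/2)×8 = $15,233.04
Lots of 1,263 are cheaper by $1,166.79.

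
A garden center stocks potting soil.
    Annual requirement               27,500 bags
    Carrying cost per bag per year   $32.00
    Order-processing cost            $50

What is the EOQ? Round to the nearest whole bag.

293 bags

2DS/H = 2·27,500·50/32 = 85,937.50
EOQ = √85,937.50 ≈ 293.15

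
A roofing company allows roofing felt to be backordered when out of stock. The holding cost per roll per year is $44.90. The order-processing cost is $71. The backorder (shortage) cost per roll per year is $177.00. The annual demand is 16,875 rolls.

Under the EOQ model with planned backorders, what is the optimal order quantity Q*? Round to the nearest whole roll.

259 rolls

Basic EOQ = √(2·16,875·71/44.9) = 231.016
Backorder adjustment √((H+b)/b) = √((44.9+177)/177) = 1.1197
Q* = 231.016 × 1.1197 ≈ 258.66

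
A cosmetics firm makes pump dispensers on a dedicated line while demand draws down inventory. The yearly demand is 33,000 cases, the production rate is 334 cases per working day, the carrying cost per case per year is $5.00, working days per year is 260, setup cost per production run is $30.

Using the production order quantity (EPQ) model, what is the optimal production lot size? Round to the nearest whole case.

Daily demand d = 33,000/260 = 126.923; p = 334; 1 − d/p = 0.61999
EPQ = √(2DS / (H(1 − d/p)))
    = √(2 × 33,000 × 30 / (5 × 0.61999)) ≈ 799.20

799 cases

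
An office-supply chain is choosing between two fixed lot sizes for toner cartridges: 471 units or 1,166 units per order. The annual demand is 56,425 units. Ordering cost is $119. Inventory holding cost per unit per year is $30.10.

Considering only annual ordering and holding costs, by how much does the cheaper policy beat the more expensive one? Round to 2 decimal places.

TC(Q) = (D/Q)S + (Q/2)H
TC(471) = (56,425/471)×119 + (471/2)×30.1 = $21,344.55
TC(1,166) = (56,425/1,166)×119 + (1,166/2)×30.1 = $23,306.94
|ΔTC| = |$21,344.55 − $23,306.94| = $1,962.39

$1,962.39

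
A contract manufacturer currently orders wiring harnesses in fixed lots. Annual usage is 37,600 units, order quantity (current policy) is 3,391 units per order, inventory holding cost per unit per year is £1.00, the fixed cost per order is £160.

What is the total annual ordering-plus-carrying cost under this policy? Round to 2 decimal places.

£3,469.61

Annual ordering cost = (D/Q)·S = (37,600/3,391) × 160 = £1,774.11
Annual holding cost  = (Q/2)·H = (3,391/2) × 1 = £1,695.50
Total = £1,774.11 + £1,695.50 = £3,469.61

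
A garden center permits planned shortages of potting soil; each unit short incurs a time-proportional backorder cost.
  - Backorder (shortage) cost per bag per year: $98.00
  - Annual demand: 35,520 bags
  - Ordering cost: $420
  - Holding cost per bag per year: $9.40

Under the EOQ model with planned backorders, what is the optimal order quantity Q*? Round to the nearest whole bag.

Basic EOQ = √(2·35,520·420/9.4) = 1,781.608
Backorder adjustment √((H+b)/b) = √((9.4+98)/98) = 1.0469
Q* = 1,781.608 × 1.0469 ≈ 1,865.10

1,865 bags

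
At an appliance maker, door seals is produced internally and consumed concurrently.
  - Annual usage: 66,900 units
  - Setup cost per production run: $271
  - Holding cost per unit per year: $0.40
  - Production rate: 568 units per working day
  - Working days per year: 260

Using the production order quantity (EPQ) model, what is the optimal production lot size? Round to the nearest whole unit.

d = 66,900/260 = 257.3077 units/day;  effective holding cost H(1 − d/p) = 0.4·(1 − 257.3077/568) = 0.21880
Q* = √(2DS / H_eff) = √(2·66,900·271 / 0.21880) ≈ 12,873.35

12,873 units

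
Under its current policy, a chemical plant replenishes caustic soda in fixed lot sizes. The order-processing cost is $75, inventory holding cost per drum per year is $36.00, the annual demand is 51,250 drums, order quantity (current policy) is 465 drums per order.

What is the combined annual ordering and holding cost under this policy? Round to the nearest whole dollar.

Annual ordering cost = (D/Q)·S = (51,250/465) × 75 = $8,266.13
Annual holding cost  = (Q/2)·H = (465/2) × 36 = $8,370.00
Total = $8,266.13 + $8,370.00 = $16,636.13

$16,636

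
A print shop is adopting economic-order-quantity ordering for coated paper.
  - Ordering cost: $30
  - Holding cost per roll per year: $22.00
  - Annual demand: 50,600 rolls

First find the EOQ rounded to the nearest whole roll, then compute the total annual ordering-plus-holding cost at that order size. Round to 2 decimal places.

Q* = √(2·D·S / H) = √(2·50,600·30 / 22) = √138,000.0 ≈ 371.48 → Q = 371 rolls
Annual ordering cost = (D/Q)·S = (50,600/371) × 30 = $4,091.64
Annual holding cost  = (Q/2)·H = (371/2) × 22 = $4,081.00
Total = $4,091.64 + $4,081.00 = $8,172.64

$8,172.64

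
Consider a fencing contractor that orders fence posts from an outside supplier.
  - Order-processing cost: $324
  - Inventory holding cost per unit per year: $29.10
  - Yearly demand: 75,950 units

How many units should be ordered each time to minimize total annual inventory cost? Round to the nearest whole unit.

2DS/H = 2·75,950·324/29.1 = 1,691,257.73
EOQ = √1,691,257.73 ≈ 1,300.48

1,300 units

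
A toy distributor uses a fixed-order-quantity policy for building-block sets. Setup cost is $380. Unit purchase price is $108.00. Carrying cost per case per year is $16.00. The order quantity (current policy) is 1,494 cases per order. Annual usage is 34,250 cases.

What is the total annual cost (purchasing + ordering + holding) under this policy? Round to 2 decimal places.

$3,719,663.51

Orders/yr = 34,250/1,494 = 22.925; ordering cost = 22.925 × $380 = $8,711.51
Average inventory = 1,494/2 = 747; holding cost = 747 × $16 = $11,952.00
Purchase cost = D·C = 34,250 × 108 = $3,699,000.00
Total = $8,711.51 + $11,952.00 + $3,699,000.00 = $3,719,663.51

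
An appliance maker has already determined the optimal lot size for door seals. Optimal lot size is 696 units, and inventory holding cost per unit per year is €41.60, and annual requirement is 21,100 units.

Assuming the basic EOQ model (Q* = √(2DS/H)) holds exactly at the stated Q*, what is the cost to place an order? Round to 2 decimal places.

€477.53

EOQ relation: Q² = 2DS/H, so rearrange for the unknown.
S = Q²H / (2D) = 696² × 41.6 / (2 × 21,100) = 477.5286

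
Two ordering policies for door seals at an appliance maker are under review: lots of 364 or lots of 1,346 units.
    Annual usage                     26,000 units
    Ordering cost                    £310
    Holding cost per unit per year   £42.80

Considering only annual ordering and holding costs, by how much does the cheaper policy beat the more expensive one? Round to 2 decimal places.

TC(Q) = (D/Q)S + (Q/2)H
TC(364) = (26,000/364)×310 + (364/2)×42.8 = £29,932.46
TC(1,346) = (26,000/1,346)×310 + (1,346/2)×42.8 = £34,792.51
Lots of 364 are cheaper by £4,860.06.

£4,860.06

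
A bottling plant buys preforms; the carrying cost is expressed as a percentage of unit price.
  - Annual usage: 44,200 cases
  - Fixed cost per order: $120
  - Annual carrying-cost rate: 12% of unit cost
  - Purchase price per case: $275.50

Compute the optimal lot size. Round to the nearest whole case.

H = i·C = 0.12 × $275.5 = $33.0600 per case-year
2DS/H = 2·44,200·120/33.06 = 320,871.14
EOQ = √320,871.14 ≈ 566.45

566 cases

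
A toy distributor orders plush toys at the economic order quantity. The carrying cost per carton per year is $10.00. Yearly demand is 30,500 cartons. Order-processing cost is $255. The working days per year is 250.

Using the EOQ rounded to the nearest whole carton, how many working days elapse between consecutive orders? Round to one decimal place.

2DS/H = 2·30,500·255/10 = 1,555,500.00
EOQ = √1,555,500.00 ≈ 1,247.20 → Q = 1,247 cartons
Cycle time = (working days × Q)/D = (250 × 1,247) / 30,500 = 10.221 days

10.2 days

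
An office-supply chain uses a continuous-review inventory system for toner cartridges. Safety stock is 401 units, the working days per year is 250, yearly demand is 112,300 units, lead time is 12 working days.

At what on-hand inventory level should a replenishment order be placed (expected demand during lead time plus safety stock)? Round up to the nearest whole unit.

Daily demand d = 112,300 / 250 = 449.200 units/day
Demand during lead time = 449.200 × 12 = 5,390.40
Reorder point = 5,390.40 + 401 = 5,791.40 → round up

5,792 units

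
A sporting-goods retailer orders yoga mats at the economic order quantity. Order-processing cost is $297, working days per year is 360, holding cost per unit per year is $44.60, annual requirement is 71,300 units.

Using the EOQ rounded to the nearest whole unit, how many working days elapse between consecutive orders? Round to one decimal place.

4.9 days

Q* = √(2·D·S / H) = √(2·71,300·297 / 44.6) = √949,600.9 ≈ 974.47 → Q = 974 units
T = Q/D × 360 days = 974/71,300 × 360 = 4.918 days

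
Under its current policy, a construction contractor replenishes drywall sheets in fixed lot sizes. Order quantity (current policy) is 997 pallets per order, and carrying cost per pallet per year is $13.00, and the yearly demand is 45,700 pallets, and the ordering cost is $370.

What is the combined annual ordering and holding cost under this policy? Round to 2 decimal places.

$23,440.38

Orders/yr = 45,700/997 = 45.838; ordering cost = 45.838 × $370 = $16,959.88
Average inventory = 997/2 = 498.5; holding cost = 498.5 × $13 = $6,480.50
Total = $16,959.88 + $6,480.50 = $23,440.38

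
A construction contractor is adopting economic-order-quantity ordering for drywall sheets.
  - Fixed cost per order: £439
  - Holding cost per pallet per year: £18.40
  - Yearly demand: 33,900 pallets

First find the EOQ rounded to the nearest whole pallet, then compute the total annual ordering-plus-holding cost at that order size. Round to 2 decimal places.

Optimal lot size Q* = (2 × 33,900 × £439 / £18.4)^½ ≈ 1,271.86 → Q = 1,272 pallets
Annual ordering cost = (D/Q)·S = (33,900/1,272) × 439 = £11,699.76
Annual holding cost  = (Q/2)·H = (1,272/2) × 18.4 = £11,702.40
Total = £11,699.76 + £11,702.40 = £23,402.16

£23,402.16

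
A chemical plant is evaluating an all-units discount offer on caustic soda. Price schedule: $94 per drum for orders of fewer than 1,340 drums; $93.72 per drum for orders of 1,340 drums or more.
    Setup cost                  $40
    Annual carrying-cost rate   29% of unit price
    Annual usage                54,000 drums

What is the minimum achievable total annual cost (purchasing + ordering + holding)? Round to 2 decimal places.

H₁ = 29%×$94 = $27.2600;  H₂ = 29%×$93.72 = $27.1788
EOQ₁ = √(2×54,000×40/27.2600) = 398.09  (< 1,340, feasible at tier 1)
EOQ₂ = √(2×54,000×40/27.1788) = 398.68  (< 1,340 → use Q = 1,340 at tier-2 price)
TC(tier 1 (EOQ₁), Q≈398.1) = $5,086,851.88
TC(tier 2, Q≈1,340.0) = $5,080,701.74
Minimum at tier 2: $5,080,701.74

$5,080,701.74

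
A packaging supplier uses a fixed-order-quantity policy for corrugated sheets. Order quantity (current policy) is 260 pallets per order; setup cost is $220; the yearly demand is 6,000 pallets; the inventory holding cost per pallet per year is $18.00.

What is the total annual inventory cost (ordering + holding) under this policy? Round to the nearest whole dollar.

Orders/yr = 6,000/260 = 23.077; ordering cost = 23.077 × $220 = $5,076.92
Average inventory = 260/2 = 130; holding cost = 130 × $18 = $2,340.00
Total = $5,076.92 + $2,340.00 = $7,416.92

$7,417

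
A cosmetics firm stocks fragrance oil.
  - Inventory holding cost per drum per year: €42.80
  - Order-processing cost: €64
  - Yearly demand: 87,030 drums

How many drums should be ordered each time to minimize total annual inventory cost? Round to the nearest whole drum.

510 drums

EOQ = √(2DS/H) = √(2 × 87,030 × 64 / 42.8)
    = √(260,276.64) ≈ 510.17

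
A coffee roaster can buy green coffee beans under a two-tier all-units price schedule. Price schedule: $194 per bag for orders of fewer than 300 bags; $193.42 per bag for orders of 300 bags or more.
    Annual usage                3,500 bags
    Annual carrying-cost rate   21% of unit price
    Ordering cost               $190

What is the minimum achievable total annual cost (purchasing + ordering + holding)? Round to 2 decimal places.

H₁ = 21%×$194 = $40.7400;  H₂ = 21%×$193.42 = $40.6182
EOQ₁ = √(2×3,500×190/40.7400) = 180.68  (< 300, feasible at tier 1)
EOQ₂ = √(2×3,500×190/40.6182) = 180.95  (< 300 → use Q = 300 at tier-2 price)
TC(tier 1 (EOQ₁), Q≈180.7) = $686,360.99
TC(tier 2, Q≈300.0) = $685,279.40
Minimum at tier 2: $685,279.40

$685,279.40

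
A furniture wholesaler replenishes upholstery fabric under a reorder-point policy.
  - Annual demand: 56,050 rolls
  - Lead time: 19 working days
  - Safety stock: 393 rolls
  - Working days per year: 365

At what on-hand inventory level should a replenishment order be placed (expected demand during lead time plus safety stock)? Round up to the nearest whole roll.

3,311 rolls

Daily demand d = 56,050 / 365 = 153.562 rolls/day
Demand during lead time = 153.562 × 19 = 2,917.67
Reorder point = 2,917.67 + 393 = 3,310.67 → round up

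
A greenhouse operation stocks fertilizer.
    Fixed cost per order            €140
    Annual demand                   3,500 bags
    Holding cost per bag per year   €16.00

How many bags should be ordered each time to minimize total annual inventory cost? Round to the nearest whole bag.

247 bags

Optimal lot size Q* = (2 × 3,500 × €140 / €16)^½ ≈ 247.49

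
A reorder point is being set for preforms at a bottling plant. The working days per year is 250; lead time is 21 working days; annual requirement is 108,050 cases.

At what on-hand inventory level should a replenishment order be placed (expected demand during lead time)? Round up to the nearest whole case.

9,077 cases

Daily demand d = 108,050 / 250 = 432.200 cases/day
Demand during lead time = 432.200 × 21 = 9,076.20
Reorder point = 9,076.20 → round up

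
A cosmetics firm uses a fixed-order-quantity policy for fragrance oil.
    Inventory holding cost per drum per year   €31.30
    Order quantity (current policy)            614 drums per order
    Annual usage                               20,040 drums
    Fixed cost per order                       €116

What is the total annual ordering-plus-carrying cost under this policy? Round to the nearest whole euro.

€13,395

Ordering: D/Q × S = 20,040/614 × €116 = €3,786.06
Holding:  Q/2 × H = 614/2 × €31.3 = €9,609.10
Total = €3,786.06 + €9,609.10 = €13,395.16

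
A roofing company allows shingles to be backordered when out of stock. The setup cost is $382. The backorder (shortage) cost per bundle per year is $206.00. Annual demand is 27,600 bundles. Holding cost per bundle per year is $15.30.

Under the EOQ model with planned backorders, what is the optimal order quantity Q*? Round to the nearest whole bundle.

1,217 bundles

Q* = √(2DS/H) · √((H + b)/b)
   = √(2 × 27,600 × 382 / 15.3) · √((15.3 + 206) / 206)
   = 1,173.966 × 1.0365 ≈ 1,216.78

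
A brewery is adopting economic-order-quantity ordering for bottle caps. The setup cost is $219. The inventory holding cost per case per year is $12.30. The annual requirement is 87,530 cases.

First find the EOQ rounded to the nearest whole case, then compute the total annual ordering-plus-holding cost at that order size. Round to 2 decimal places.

Optimal lot size Q* = (2 × 87,530 × $219 / $12.3)^½ ≈ 1,765.48 → Q = 1,765 cases
Annual ordering cost = (D/Q)·S = (87,530/1,765) × 219 = $10,860.66
Annual holding cost  = (Q/2)·H = (1,765/2) × 12.3 = $10,854.75
Total = $10,860.66 + $10,854.75 = $21,715.41

$21,715.41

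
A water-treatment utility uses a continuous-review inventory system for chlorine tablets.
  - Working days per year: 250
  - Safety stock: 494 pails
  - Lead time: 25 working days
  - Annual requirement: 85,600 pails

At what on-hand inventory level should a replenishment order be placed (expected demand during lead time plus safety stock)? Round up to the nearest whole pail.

9,054 pails

Daily demand d = 85,600 / 250 = 342.400 pails/day
Demand during lead time = 342.400 × 25 = 8,560.00
Reorder point = 8,560.00 + 494 = 9,054.00 → round up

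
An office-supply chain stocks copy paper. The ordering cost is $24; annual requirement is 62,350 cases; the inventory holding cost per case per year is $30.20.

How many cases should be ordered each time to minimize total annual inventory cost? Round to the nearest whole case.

2DS/H = 2·62,350·24/30.2 = 99,099.34
EOQ = √99,099.34 ≈ 314.80

315 cases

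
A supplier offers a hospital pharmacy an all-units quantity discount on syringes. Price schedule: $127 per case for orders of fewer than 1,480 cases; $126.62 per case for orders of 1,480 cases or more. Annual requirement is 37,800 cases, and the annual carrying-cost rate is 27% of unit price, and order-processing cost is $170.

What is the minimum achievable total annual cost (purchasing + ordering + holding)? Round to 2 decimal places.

$4,815,876.57

H₁ = 27%×$127 = $34.2900;  H₂ = 27%×$126.62 = $34.1874
EOQ₁ = √(2×37,800×170/34.2900) = 612.21  (< 1,480, feasible at tier 1)
EOQ₂ = √(2×37,800×170/34.1874) = 613.13  (< 1,480 → use Q = 1,480 at tier-2 price)
TC(tier 1 (EOQ₁), Q≈612.2) = $4,821,592.74
TC(tier 2, Q≈1,480.0) = $4,815,876.57
Minimum at tier 2: $4,815,876.57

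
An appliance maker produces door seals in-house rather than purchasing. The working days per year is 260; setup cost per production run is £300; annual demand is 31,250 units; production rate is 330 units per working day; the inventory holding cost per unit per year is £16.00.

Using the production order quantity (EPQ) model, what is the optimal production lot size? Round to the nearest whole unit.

Daily demand d = 31,250/260 = 120.192; p = 330; 1 − d/p = 0.63578
EPQ = √(2DS / (H(1 − d/p)))
    = √(2 × 31,250 × 300 / (16 × 0.63578)) ≈ 1,357.65

1,358 units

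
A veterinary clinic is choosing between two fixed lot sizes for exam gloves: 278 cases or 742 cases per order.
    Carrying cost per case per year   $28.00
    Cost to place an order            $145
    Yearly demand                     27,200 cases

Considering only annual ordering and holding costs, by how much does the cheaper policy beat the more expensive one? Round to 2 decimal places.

$2,375.69

For each Q, cost = (D/Q)·S + (Q/2)·H.
TC(278) = (27,200/278)×145 + (278/2)×28 = $18,079.05
TC(742) = (27,200/742)×145 + (742/2)×28 = $15,703.36
Lots of 742 are cheaper by $2,375.69.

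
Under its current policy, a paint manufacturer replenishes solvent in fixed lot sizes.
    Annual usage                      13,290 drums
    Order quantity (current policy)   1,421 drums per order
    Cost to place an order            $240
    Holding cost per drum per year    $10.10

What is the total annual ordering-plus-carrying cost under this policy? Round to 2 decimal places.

$9,420.67

Annual ordering cost = (D/Q)·S = (13,290/1,421) × 240 = $2,244.62
Annual holding cost  = (Q/2)·H = (1,421/2) × 10.1 = $7,176.05
Total = $2,244.62 + $7,176.05 = $9,420.67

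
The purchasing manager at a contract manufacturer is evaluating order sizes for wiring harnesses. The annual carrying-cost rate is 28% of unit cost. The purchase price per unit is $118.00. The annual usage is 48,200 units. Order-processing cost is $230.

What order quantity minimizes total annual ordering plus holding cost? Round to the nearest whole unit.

819 units

Holding cost per unit per year: H = 28% × $118 = $33.0400
Optimal lot size Q* = (2 × 48,200 × $230 / $33.04)^½ ≈ 819.19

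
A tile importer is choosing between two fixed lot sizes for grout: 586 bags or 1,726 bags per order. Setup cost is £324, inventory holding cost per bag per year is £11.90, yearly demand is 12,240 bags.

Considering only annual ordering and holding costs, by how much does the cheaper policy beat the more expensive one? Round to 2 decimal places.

£2,313.15

TC(Q) = (D/Q)S + (Q/2)H
TC(586) = (12,240/586)×324 + (586/2)×11.9 = £10,254.21
TC(1,726) = (12,240/1,726)×324 + (1,726/2)×11.9 = £12,567.36
Cheaper: Q = 586.  Difference = £2,313.15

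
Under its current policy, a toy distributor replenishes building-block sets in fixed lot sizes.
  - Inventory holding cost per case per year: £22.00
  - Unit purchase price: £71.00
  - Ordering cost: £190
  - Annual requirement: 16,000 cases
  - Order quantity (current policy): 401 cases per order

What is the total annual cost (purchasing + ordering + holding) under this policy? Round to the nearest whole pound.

Orders/yr = 16,000/401 = 39.900; ordering cost = 39.900 × £190 = £7,581.05
Average inventory = 401/2 = 200.5; holding cost = 200.5 × £22 = £4,411.00
Purchase cost = D·C = 16,000 × 71 = £1,136,000.00
Total = £7,581.05 + £4,411.00 + £1,136,000.00 = £1,147,992.05

£1,147,992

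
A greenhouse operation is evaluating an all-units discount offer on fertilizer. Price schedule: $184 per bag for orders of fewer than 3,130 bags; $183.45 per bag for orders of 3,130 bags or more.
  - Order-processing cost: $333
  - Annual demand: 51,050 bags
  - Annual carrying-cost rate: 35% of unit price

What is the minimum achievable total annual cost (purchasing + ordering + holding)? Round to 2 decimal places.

H₁ = 35%×$184 = $64.4000;  H₂ = 35%×$183.45 = $64.2075
EOQ₁ = √(2×51,050×333/64.4000) = 726.59  (< 3,130, feasible at tier 1)
EOQ₂ = √(2×51,050×333/64.2075) = 727.68  (< 3,130 → use Q = 3,130 at tier-2 price)
TC(tier 1 (EOQ₁), Q≈726.6) = $9,439,992.68
TC(tier 2, Q≈3,130.0) = $9,471,038.44
Minimum at tier 1 (EOQ₁): $9,439,992.68

$9,439,992.68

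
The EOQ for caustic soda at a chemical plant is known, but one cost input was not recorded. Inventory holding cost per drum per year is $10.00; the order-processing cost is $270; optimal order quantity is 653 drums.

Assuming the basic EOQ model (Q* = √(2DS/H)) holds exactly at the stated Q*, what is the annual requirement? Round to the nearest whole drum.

Since Q* = (2DS/H)^½, squaring gives Q*²·H = 2DS.
D = Q²H / (2S) = 653² × 10 / (2 × 270) = 7,896.46

7,896 drums per year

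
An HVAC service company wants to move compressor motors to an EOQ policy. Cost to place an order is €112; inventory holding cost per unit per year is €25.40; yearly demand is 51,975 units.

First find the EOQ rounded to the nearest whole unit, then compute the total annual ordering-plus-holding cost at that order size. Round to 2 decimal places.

EOQ = √(2DS/H) = √(2 × 51,975 × 112 / 25.4)
    = √(458,362.20) ≈ 677.02 → Q = 677 units
Ordering: D/Q × S = 51,975/677 × €112 = €8,598.52
Holding:  Q/2 × H = 677/2 × €25.4 = €8,597.90
Total = €8,598.52 + €8,597.90 = €17,196.42

€17,196.42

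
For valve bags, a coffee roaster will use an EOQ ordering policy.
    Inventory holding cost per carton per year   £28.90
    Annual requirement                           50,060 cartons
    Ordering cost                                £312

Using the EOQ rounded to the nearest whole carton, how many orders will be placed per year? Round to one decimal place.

Q* = √(2·D·S / H) = √(2·50,060·312 / 28.9) = √1,080,880.3 ≈ 1,039.65 → Q = 1,040
Orders per year = D/Q = 50,060 / 1,040 = 48.135

48.1 orders per year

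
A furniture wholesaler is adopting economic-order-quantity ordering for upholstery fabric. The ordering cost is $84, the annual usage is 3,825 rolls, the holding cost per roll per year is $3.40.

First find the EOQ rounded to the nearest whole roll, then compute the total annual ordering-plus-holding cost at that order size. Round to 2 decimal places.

EOQ = √(2DS/H) = √(2 × 3,825 × 84 / 3.4)
    = √(189,000.00) ≈ 434.74 → Q = 435 rolls
Orders/yr = 3,825/435 = 8.793; ordering cost = 8.793 × $84 = $738.62
Average inventory = 435/2 = 217.5; holding cost = 217.5 × $3.4 = $739.50
Total = $738.62 + $739.50 = $1,478.12

$1,478.12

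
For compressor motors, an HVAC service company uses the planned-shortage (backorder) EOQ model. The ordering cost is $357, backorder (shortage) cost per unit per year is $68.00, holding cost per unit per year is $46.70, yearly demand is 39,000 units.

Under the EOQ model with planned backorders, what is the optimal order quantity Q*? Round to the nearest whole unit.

Basic EOQ = √(2·39,000·357/46.7) = 772.188
Backorder adjustment √((H+b)/b) = √((46.7+68)/68) = 1.2988
Q* = 772.188 × 1.2988 ≈ 1,002.88

1,003 units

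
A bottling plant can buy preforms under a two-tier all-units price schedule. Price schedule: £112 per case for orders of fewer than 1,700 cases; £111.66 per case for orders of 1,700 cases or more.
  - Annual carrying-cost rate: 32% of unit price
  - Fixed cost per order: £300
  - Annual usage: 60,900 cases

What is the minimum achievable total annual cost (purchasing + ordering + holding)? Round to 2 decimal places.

£6,841,212.58

H₁ = 32%×£112 = £35.8400;  H₂ = 32%×£111.66 = £35.7312
EOQ₁ = √(2×60,900×300/35.8400) = 1,009.72  (< 1,700, feasible at tier 1)
EOQ₂ = √(2×60,900×300/35.7312) = 1,011.25  (< 1,700 → use Q = 1,700 at tier-2 price)
TC(tier 1 (EOQ₁), Q≈1,009.7) = £6,856,988.31
TC(tier 2, Q≈1,700.0) = £6,841,212.58
Minimum at tier 2: £6,841,212.58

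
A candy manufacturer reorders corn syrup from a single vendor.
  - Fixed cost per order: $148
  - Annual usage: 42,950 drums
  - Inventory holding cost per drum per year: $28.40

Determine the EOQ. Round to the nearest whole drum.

Optimal lot size Q* = (2 × 42,950 × $148 / $28.4)^½ ≈ 669.06

669 drums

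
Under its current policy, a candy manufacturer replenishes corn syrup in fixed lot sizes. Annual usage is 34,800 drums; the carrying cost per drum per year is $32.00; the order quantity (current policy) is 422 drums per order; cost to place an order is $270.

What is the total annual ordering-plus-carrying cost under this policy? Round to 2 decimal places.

$29,017.40

Ordering: D/Q × S = 34,800/422 × $270 = $22,265.40
Holding:  Q/2 × H = 422/2 × $32 = $6,752.00
Total = $22,265.40 + $6,752.00 = $29,017.40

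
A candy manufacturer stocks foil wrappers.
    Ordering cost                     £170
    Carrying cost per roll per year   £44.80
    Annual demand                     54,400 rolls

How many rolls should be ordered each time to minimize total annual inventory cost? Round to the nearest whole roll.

643 rolls

EOQ = √(2DS/H) = √(2 × 54,400 × 170 / 44.8)
    = √(412,857.14) ≈ 642.54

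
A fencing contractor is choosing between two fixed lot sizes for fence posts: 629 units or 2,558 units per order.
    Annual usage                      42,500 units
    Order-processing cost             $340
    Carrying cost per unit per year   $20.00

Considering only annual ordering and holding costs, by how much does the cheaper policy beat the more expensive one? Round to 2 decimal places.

TC(Q) = (D/Q)S + (Q/2)H
TC(629) = (42,500/629)×340 + (629/2)×20 = $29,262.97
TC(2,558) = (42,500/2,558)×340 + (2,558/2)×20 = $31,228.94
Cheaper: Q = 629.  Difference = $1,965.97

$1,965.97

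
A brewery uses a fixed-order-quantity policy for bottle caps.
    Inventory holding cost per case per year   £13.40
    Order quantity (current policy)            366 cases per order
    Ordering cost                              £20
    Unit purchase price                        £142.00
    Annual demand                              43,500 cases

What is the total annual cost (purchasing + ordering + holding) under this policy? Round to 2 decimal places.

£6,181,829.25

Ordering: D/Q × S = 43,500/366 × £20 = £2,377.05
Holding:  Q/2 × H = 366/2 × £13.4 = £2,452.20
Purchase cost = D·C = 43,500 × 142 = £6,177,000.00
Total = £2,377.05 + £2,452.20 + £6,177,000.00 = £6,181,829.25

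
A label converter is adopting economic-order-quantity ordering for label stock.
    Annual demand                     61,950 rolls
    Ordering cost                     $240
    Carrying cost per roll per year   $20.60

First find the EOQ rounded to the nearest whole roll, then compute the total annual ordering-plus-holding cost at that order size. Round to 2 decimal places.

$24,749.98

EOQ = √(2DS/H) = √(2 × 61,950 × 240 / 20.6)
    = √(1,443,495.15) ≈ 1,201.46 → Q = 1,201 rolls
Annual ordering cost = (D/Q)·S = (61,950/1,201) × 240 = $12,379.68
Annual holding cost  = (Q/2)·H = (1,201/2) × 20.6 = $12,370.30
Total = $12,379.68 + $12,370.30 = $24,749.98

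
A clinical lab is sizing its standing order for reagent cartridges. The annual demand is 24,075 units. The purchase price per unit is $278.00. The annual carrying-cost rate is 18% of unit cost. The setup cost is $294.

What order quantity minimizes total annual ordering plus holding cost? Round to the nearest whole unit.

H = i·C = 0.18 × $278 = $50.0400 per unit-year
EOQ = √(2DS/H) = √(2 × 24,075 × 294 / 50.04)
    = √(282,895.68) ≈ 531.88

532 units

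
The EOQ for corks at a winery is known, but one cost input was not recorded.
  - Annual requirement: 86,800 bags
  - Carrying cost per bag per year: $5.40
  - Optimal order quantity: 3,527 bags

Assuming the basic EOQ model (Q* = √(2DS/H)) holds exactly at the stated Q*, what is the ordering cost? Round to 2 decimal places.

From Q* = √(2DS/H) ⇒ Q*² = 2DS/H.
S = Q²H / (2D) = 3,527² × 5.4 / (2 × 86,800) = 386.9501

$386.95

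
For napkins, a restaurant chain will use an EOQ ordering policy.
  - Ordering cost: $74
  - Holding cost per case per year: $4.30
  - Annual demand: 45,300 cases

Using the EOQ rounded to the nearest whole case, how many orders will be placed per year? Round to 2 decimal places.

36.27 orders per year

2DS/H = 2·45,300·74/4.3 = 1,559,162.79
EOQ = √1,559,162.79 ≈ 1,248.66 → Q = 1,249
Orders per year = D/Q = 45,300 / 1,249 = 36.269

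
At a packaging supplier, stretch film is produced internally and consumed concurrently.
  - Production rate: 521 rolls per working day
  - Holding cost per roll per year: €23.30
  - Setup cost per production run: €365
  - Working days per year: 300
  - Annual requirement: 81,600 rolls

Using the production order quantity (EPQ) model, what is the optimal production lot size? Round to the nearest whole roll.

2,313 rolls

d = 81,600/300 = 272.0000 rolls/day;  effective holding cost H(1 − d/p) = 23.3·(1 − 272.0000/521) = 11.13570
Q* = √(2DS / H_eff) = √(2·81,600·365 / 11.13570) ≈ 2,312.85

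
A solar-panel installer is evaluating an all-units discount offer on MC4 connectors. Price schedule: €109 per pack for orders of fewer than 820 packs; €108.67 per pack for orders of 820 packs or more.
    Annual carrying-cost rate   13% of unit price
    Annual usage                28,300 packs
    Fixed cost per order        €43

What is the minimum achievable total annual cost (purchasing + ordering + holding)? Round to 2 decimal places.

€3,082,637.14

H₁ = 13%×€109 = €14.1700;  H₂ = 13%×€108.67 = €14.1271
EOQ₁ = √(2×28,300×43/14.1700) = 414.44  (< 820, feasible at tier 1)
EOQ₂ = √(2×28,300×43/14.1271) = 415.06  (< 820 → use Q = 820 at tier-2 price)
TC(tier 1 (EOQ₁), Q≈414.4) = €3,090,572.56
TC(tier 2, Q≈820.0) = €3,082,637.14
Minimum at tier 2: €3,082,637.14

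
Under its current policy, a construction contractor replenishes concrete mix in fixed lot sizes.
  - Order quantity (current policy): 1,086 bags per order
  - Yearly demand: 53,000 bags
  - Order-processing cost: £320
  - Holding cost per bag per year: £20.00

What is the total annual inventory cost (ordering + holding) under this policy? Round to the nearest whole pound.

£26,477

Orders/yr = 53,000/1,086 = 48.803; ordering cost = 48.803 × £320 = £15,616.94
Average inventory = 1,086/2 = 543; holding cost = 543 × £20 = £10,860.00
Total = £15,616.94 + £10,860.00 = £26,476.94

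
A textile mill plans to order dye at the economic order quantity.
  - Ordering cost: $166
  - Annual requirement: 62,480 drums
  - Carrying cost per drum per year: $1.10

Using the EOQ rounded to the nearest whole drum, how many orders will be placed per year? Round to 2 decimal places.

14.39 orders per year

Q* = √(2·D·S / H) = √(2·62,480·166 / 1.1) = √18,857,600.0 ≈ 4,342.53 → Q = 4,343
N = D/Q = 62,480/4,343 ≈ 14.386 orders/yr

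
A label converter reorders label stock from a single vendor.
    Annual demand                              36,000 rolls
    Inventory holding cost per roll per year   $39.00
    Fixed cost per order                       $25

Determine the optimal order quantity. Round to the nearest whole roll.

215 rolls

Optimal lot size Q* = (2 × 36,000 × $25 / $39)^½ ≈ 214.83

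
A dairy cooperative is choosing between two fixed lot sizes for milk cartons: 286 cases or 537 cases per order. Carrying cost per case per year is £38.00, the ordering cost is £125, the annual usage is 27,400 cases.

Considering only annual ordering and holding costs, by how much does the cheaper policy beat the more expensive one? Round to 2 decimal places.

TC(Q) = (D/Q)S + (Q/2)H
TC(286) = (27,400/286)×125 + (286/2)×38 = £17,409.52
TC(537) = (27,400/537)×125 + (537/2)×38 = £16,581.03
|ΔTC| = |£17,409.52 − £16,581.03| = £828.50

£828.50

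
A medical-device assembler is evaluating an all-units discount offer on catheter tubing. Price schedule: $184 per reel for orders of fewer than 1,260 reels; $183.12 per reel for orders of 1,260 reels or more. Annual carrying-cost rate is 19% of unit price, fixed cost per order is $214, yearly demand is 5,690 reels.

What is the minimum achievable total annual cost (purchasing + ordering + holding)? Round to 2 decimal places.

$1,056,187.07

H₁ = 19%×$184 = $34.9600;  H₂ = 19%×$183.12 = $34.7928
EOQ₁ = √(2×5,690×214/34.9600) = 263.93  (< 1,260, feasible at tier 1)
EOQ₂ = √(2×5,690×214/34.7928) = 264.57  (< 1,260 → use Q = 1,260 at tier-2 price)
TC(tier 1 (EOQ₁), Q≈263.9) = $1,056,187.07
TC(tier 2, Q≈1,260.0) = $1,064,838.66
Minimum at tier 1 (EOQ₁): $1,056,187.07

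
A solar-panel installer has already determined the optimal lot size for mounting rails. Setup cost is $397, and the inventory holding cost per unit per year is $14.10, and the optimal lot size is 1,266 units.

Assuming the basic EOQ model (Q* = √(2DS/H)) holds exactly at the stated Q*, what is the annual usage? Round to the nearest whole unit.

Since Q* = (2DS/H)^½, squaring gives Q*²·H = 2DS.
D = Q²H / (2S) = 1,266² × 14.1 / (2 × 397) = 28,462.04

28,462 units per year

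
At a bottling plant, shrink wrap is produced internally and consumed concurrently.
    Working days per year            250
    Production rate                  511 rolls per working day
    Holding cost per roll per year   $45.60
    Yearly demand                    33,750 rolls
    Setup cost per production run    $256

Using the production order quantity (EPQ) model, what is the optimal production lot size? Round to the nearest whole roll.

d = 33,750/250 = 135.0000 rolls/day;  effective holding cost H(1 − d/p) = 45.6·(1 − 135.0000/511) = 33.55303
Q* = √(2DS / H_eff) = √(2·33,750·256 / 33.55303) ≈ 717.64

718 rolls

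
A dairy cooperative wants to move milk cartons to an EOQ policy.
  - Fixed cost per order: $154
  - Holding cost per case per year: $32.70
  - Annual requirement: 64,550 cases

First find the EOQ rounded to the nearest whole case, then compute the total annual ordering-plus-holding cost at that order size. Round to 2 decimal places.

Q* = √(2·D·S / H) = √(2·64,550·154 / 32.7) = √607,993.9 ≈ 779.74 → Q = 780 cases
Annual ordering cost = (D/Q)·S = (64,550/780) × 154 = $12,744.49
Annual holding cost  = (Q/2)·H = (780/2) × 32.7 = $12,753.00
Total = $12,744.49 + $12,753.00 = $25,497.49

$25,497.49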